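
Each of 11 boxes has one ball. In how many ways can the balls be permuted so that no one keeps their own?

D(n) = (n-1)(D(n-1) + D(n-2)), D(0)=1, D(1)=0.
D(2) = 1 x (0 + 1) = 1
D(3) = 2 x (1 + 0) = 2
D(4) = 3 x (2 + 1) = 9
D(5) = 4 x (9 + 2) = 44
D(6) = 5 x (44 + 9) = 265
D(7) = 6 x (265 + 44) = 1854
D(8) = 7 x (1854 + 265) = 14833
D(9) = 8 x (14833 + 1854) = 133496
D(10) = 9 x (133496 + 14833) = 1334961
D(11) = 10 x (D(10) + D(9)) = 10 x (1334961 + 133496)

Final answer: D(11) = 14684570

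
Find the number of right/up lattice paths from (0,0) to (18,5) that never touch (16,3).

Total paths to (18,5): C(23,5) = 33649.
Paths through (16,3): C(19,3) x C(4,2) = 5814.
Avoiding (16,3): 33649 - 5814.

Final answer: 27835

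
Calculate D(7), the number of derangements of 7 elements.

D(n) = (n-1)(D(n-1) + D(n-2)), D(0)=1, D(1)=0.
D(2) = 1 x (0 + 1) = 1
D(3) = 2 x (1 + 0) = 2
D(4) = 3 x (2 + 1) = 9
D(5) = 4 x (9 + 2) = 44
D(6) = 5 x (44 + 9) = 265
D(7) = 6 x (D(6) + D(5)) = 6 x (265 + 44)

Final answer: D(7) = 1854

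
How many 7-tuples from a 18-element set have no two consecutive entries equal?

Let g(n) count such strings. g(1) = 18, and each valid string of length n-1 extends in 17 ways (any symbol but the last), so g(n) = 17 g(n-1).
Total: g(7) = 18 x 17^6.

Final answer: 18 x 17^{6} = 434476242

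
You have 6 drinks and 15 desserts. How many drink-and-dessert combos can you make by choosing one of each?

By the multiplication principle: 6 x 15.

Final answer: 90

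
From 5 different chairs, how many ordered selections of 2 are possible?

P(5,2) = 5!/(5-2)! = 5!/3!.

Final answer: P(5,2) = 20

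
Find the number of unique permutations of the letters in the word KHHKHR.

Letters (H:3, K:2, R:1). Total letters: 6.
Permutations = 6!/(3! x 2!).

Final answer: 60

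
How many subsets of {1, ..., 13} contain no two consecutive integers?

Let a(n) count such subsets of {1, ..., n}. Either n is excluded (a(n-1) ways) or n is included, forcing n-1 out (a(n-2) ways), so a(n) = a(n-1) + a(n-2) with a(1)=2, a(2)=3.
Iterating the recurrence: a(1)=2, a(2)=3, a(3)=5, a(4)=8, a(5)=13, a(6)=21, a(7)=34, a(8)=55, a(9)=89, a(10)=144, a(11)=233, a(12)=377, a(13)=610.

Final answer: 610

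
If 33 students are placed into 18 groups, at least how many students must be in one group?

By the pigeonhole principle: ceiling(33/18).

Final answer: 2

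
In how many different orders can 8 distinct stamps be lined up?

The number of ways to arrange 8 distinct objects is 8!.

Final answer: 8! = 40320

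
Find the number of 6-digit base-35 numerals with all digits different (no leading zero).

The leading digit has 34 choices (anything but zero); the next has 34 (anything but the first), then 33, and so on, one fewer each time.
Total: 34 x 34 x 33 x 32 x 31 x 30.

Final answer: 1135284480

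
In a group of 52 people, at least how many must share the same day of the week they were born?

There are 7 possible values for day of the week they were born. With 52 people and 7 categories, by pigeonhole: ceiling(52/7).

Final answer: 8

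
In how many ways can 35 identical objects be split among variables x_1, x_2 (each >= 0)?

Stars and bars with 35 stars and 1 bars:
C(35+2-1, 2-1) = C(36,1).

Final answer: C(36,1) = 36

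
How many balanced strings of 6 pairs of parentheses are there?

The structures are counted by the Catalan number C_n. Here n = 6 (pairs).
C_n = C(2n,n) - C(2n,n+1), so C_{6} = C(12,6) - C(12,7) = 924 - 792.

Final answer: C_{6} = 132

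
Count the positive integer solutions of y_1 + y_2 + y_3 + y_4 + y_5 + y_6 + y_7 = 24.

Substitute y'_i = y_i - 1 (so y'_i >= 0). Then sum y'_i = 24 - 7 = 17.
Stars and bars: C(17+7-1, 7-1) = C(23,6).

Final answer: C(23,6) = 100947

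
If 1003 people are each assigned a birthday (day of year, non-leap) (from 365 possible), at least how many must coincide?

There are 365 possible values for birthday (day of year, non-leap). With 1003 people and 365 categories, by pigeonhole: ceiling(1003/365).

Final answer: 3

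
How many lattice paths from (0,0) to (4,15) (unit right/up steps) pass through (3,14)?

Paths (0,0)->(3,14): C(17,14) = 680.
Paths (3,14)->(4,15): C(2,1) = 2.
By multiplication principle: 680 x 2.

Final answer: 1360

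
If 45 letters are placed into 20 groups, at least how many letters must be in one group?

By the pigeonhole principle: ceiling(45/20).

Final answer: 3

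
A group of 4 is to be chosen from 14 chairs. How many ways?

C(14,4) = 14!/(4! x 10!).

Final answer: \binom{14}{4} = 1001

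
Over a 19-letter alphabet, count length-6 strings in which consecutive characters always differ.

First character: 19 choices. Each subsequent: 18 choices (must differ from the previous one).
Total: 19 x 18^5.

Final answer: 19 x 18^{5} = 35901792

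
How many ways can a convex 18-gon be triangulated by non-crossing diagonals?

The structures are counted by the Catalan number C_n. Here n = 18 - 2 = 16.
C_n = C(2n,n) - C(2n,n+1), so C_{16} = C(32,16) - C(32,17) = 601080390 - 565722720.

Final answer: C_{16} = 35357670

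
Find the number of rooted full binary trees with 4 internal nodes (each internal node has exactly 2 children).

This is a standard Catalan-number count: the answer is C_n. Here n = 4.
C_n = C(2n,n)/(n+1), so C_{4} = C(8,4)/5 = 70/5.

Final answer: C_{4} = 14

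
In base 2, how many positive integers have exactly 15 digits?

In base 2, the leading digit has 1 choices (1..1); each of the remaining 14 digits has 2 choices.
Total: 1 x 2^14.

Final answer: 16384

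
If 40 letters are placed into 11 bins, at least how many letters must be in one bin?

By the pigeonhole principle: ceiling(40/11).

Final answer: 4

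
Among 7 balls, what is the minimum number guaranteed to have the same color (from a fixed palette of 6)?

There are 6 possible values for color (from a fixed palette of 6). With 7 balls and 6 categories, by pigeonhole: ceiling(7/6).

Final answer: 2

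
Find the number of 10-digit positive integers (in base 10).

The leading digit cannot be 0 (9 options); the other 9 digits can be anything (10 options each).
Total: 9 x 10^9.

Final answer: 9000000000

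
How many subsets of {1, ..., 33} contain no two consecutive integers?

Condition on whether n belongs to the subset: if not, any valid subset of {1, ..., n-1} works (a(n-1)); if so, n-1 is excluded and the rest is a valid subset of {1, ..., n-2} (a(n-2)). Hence a(n) = a(n-1) + a(n-2), a(1)=2, a(2)=3.
Iterating the recurrence: a(1)=2, a(2)=3, a(3)=5, a(4)=8, a(5)=13, a(6)=21, a(7)=34, a(8)=55, a(9)=89, a(10)=144, a(11)=233, a(12)=377, a(13)=610, a(14)=987, a(15)=1597, a(16)=2584, a(17)=4181, a(18)=6765, a(19)=10946, a(20)=17711, a(21)=28657, a(22)=46368, a(23)=75025, a(24)=121393, a(25)=196418, a(26)=317811, a(27)=514229, a(28)=832040, a(29)=1346269, a(30)=2178309, a(31)=3524578, a(32)=5702887, a(33)=9227465.

Final answer: 9227465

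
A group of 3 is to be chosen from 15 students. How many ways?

C(15,3) = 15!/(3! x (15-3)!).

Final answer: C(15,3) = 455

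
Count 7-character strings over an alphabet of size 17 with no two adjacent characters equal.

First character: 17 choices. Each subsequent: 16 choices (must differ from the previous one).
Total: 17 x 16^6.

Final answer: 17 x 16^{6} = 285212672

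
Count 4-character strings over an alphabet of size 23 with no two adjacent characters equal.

First character: 23 choices. Each subsequent: 22 choices (must differ from the previous one).
Total: 23 x 22^3.

Final answer: 23 x 22^{3} = 244904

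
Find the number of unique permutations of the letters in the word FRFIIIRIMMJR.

Letters (F:2, I:4, J:1, M:2, R:3). Total letters: 12.
Permutations = 12!/(4! x 3! x 2! x 2!).

Final answer: 831600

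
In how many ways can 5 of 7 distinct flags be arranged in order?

P(7,5) = 7!/(7-5)! = 7!/2!.

Final answer: P(7,5) = 2520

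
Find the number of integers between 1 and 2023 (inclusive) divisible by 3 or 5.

Multiples of 3: 674. Multiples of 5: 404. Of both (lcm=15): 134.
By inclusion-exclusion: 674 + 404 - 134.

Final answer: 944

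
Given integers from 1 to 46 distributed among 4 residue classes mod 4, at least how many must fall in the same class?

By pigeonhole with 46 objects and 4 categories: ceiling(46/4).

Final answer: 12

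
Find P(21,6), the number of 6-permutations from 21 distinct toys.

P(21,6) = 21!/(21-6)! = 21!/15!.

Final answer: P(21,6) = 39070080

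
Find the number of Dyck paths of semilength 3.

Total monotonic paths to (3,3): C(6,3) = 20.
Reflecting each bad path at its first crossing gives a bijection with paths to (2,4): C(6,4) = 15.
Valid Dyck paths: 20 - 15.
(This is the Catalan number C_{3}.)

Final answer: C_{3} = 5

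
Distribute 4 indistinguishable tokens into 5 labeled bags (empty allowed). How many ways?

Stars and bars: C(n+k-1, k-1) = C(8,4).

Final answer: C(8,4) = 70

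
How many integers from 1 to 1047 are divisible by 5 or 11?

Multiples of 5: 209. Multiples of 11: 95. Of both (lcm=55): 19.
By inclusion-exclusion: 209 + 95 - 19.

Final answer: 285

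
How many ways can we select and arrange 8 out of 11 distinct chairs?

P(11,8) = 11!/(11-8)! = 11!/3!.

Final answer: P(11,8) = 6652800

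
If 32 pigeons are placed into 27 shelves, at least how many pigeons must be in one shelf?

By the pigeonhole principle: ceiling(32/27).

Final answer: 2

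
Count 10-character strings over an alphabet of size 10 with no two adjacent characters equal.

First character: 10 choices. Each subsequent: 9 choices (must differ from the previous one).
Total: 10 x 9^9.

Final answer: 10 x 9^{9} = 3874204890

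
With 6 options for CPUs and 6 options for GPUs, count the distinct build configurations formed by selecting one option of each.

By the multiplication principle: 6 x 6.

Final answer: 36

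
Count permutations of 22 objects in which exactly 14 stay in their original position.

Choose which 14 elements are fixed: C(22,14) = 319770.
Derange the remaining 8 using D(j) = (j-1)(D(j-1) + D(j-2)), D(0)=1, D(1)=0: D(2)=1, D(3)=2, D(4)=9, D(5)=44, D(6)=265, D(7)=1854, D(8)=14833.
Total: 319770 x 14833.

Final answer: C(22,14) D(8) = 4743148410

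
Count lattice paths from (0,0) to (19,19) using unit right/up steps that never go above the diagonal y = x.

Total monotonic paths to (19,19): C(38,19) = 35345263800.
By the reflection principle, paths that go above the diagonal number C(38,20) = 33578000610.
Valid Dyck paths: 35345263800 - 33578000610.
(These counts are the Catalan numbers.)

Final answer: C_{19} = 1767263190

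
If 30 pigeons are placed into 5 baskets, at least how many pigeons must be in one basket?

By the pigeonhole principle: ceiling(30/5).

Final answer: 6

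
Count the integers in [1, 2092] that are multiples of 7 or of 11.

Multiples of 7: 298. Multiples of 11: 190. Of both (lcm=77): 27.
By inclusion-exclusion: 298 + 190 - 27.

Final answer: 461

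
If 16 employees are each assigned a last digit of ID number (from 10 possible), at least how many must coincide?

There are 10 possible values for last digit of ID number. With 16 employees and 10 categories, by pigeonhole: ceiling(16/10).

Final answer: 2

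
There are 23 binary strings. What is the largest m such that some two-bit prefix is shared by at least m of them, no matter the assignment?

There are 4 possible values for two-bit prefix. With 23 binary strings and 4 categories, by pigeonhole: ceiling(23/4).

Final answer: 6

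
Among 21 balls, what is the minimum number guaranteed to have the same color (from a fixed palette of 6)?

There are 6 possible values for color (from a fixed palette of 6). With 21 balls and 6 categories, by pigeonhole: ceiling(21/6).

Final answer: 4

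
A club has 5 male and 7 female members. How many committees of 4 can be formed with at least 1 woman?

Sum over valid woman counts:
C(7,1)C(5,3) = 70
C(7,2)C(5,2) = 210
C(7,3)C(5,1) = 175
C(7,4)C(5,0) = 35
Total: 70 + 210 + 175 + 35.

Final answer: 490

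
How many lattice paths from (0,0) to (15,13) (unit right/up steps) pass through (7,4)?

Paths (0,0)->(7,4): C(11,4) = 330.
Paths (7,4)->(15,13): C(17,9) = 24310.
By multiplication principle: 330 x 24310.

Final answer: 8022300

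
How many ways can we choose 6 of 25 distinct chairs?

C(25,6) = 25!/(6! x 19!).

Final answer: \binom{25}{6} = 177100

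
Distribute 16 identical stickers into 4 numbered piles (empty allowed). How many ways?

Stars and bars: C(n+k-1, k-1) = C(19,3).

Final answer: C(19,3) = 969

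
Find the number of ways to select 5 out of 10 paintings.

C(10,5) = 10!/(5! x 5!).

Final answer: \binom{10}{5} = 252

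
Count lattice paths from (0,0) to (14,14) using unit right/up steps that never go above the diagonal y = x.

Total monotonic paths to (14,14): C(28,14) = 40116600.
By the reflection principle, paths that go above the diagonal number C(28,15) = 37442160.
Valid Dyck paths: 40116600 - 37442160.
(Equivalently, C_{14} = C(28,14)/15 = 40116600/15.)

Final answer: C_{14} = 2674440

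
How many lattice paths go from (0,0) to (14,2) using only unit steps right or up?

Each path has 14 right steps and 2 up steps in some order (16 steps total).
Choose which 2 of the 16 steps are up: C(16,2).

Final answer: C(16,2) = 120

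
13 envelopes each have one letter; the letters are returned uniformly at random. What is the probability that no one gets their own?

Use the recurrence D(n) = (n-1)(D(n-1) + D(n-2)) with D(0)=1, D(1)=0.
Building up: D(2)=1, D(3)=2, D(4)=9, D(5)=44, D(6)=265, D(7)=1854, D(8)=14833, D(9)=133496, D(10)=1334961, D(11)=14684570, D(12)=176214841, D(13)=2290792932.
Total arrangements: 13! = 6227020800.
Probability = D(13)/13! = 63633137/172972800.

Final answer: D(13)/13! = 2290792932/6227020800 = 0.367879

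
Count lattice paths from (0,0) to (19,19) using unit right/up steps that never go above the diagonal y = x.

Total monotonic paths to (19,19): C(38,19) = 35345263800.
A path is bad iff it touches y = x + 1; reflecting its initial segment maps bad paths bijectively onto all paths to (18,20), of which there are C(38,20) = 33578000610.
Valid Dyck paths: 35345263800 - 33578000610.
(Check: C(38,19) - C(38,20) = C(38,19)/20, the Catalan number C_{19}.)

Final answer: C_{19} = 1767263190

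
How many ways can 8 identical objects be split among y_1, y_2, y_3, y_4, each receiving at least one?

Substitute y'_i = y_i - 1 (so y'_i >= 0). Then sum y'_i = 8 - 4 = 4.
Stars and bars: C(4+4-1, 4-1) = C(7,3).

Final answer: C(7,3) = 35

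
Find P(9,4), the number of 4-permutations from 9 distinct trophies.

P(9,4) = 9!/(9-4)! = 9!/5!.

Final answer: P(9,4) = 3024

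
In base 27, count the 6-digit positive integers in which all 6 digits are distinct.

First digit: 26 (nonzero). Second: 26 (not first). Third: 25, etc.
Total: 26 x 26 x 25 x 24 x 23 x 22.

Final answer: 205233600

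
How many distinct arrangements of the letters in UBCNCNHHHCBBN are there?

Letters (B:3, C:3, H:3, N:3, U:1). Total letters: 13.
Permutations = 13!/(3! x 3! x 3! x 3!).

Final answer: 4804800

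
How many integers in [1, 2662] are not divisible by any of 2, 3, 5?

|div by 2|=1331, |div by 3|=887, |div by 5|=532.
|div by 2&3|=443, |div by 2&5|=266, |div by 3&5|=177, |div by all|=88.
By inclusion-exclusion, divisible by at least one: 1331+887+532-443-266-177+88 = 1952.
Not divisible by any: 2662 - 1952.

Final answer: 710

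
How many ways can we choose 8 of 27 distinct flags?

C(27,8) = 27!/(8! x 19!).

Final answer: \binom{27}{8} = 2220075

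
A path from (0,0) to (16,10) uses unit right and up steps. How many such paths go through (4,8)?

Paths (0,0)->(4,8): C(12,8) = 495.
Paths (4,8)->(16,10): C(14,2) = 91.
By multiplication principle: 495 x 91.

Final answer: 45045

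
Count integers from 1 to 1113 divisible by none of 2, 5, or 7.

|div by 2|=556, |div by 5|=222, |div by 7|=159.
|div by 2&5|=111, |div by 2&7|=79, |div by 5&7|=31, |div by all|=15.
By inclusion-exclusion, divisible by at least one: 556+222+159-111-79-31+15 = 731.
Not divisible by any: 1113 - 731.

Final answer: 382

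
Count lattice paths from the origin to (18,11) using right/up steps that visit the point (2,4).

Paths (0,0)->(2,4): C(6,4) = 15.
Paths (2,4)->(18,11): C(23,7) = 245157.
By multiplication principle: 15 x 245157.

Final answer: 3677355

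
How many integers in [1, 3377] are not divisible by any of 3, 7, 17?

|div by 3|=1125, |div by 7|=482, |div by 17|=198.
|div by 3&7|=160, |div by 3&17|=66, |div by 7&17|=28, |div by all|=9.
By inclusion-exclusion, divisible by at least one: 1125+482+198-160-66-28+9 = 1560.
Not divisible by any: 3377 - 1560.

Final answer: 1817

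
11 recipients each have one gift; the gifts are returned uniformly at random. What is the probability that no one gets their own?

Use the recurrence D(n) = (n-1)(D(n-1) + D(n-2)) with D(0)=1, D(1)=0.
Building up: D(2)=1, D(3)=2, D(4)=9, D(5)=44, D(6)=265, D(7)=1854, D(8)=14833, D(9)=133496, D(10)=1334961, D(11)=14684570.
Total arrangements: 11! = 39916800.
Probability = D(11)/11! = 1468457/3991680.

Final answer: D(11)/11! = 14684570/39916800 = 0.367879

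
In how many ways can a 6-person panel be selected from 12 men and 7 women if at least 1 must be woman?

Sum over valid woman counts:
C(7,1)C(12,5) = 5544
C(7,2)C(12,4) = 10395
C(7,3)C(12,3) = 7700
C(7,4)C(12,2) = 2310
C(7,5)C(12,1) = 252
C(7,6)C(12,0) = 7
Total: 5544 + 10395 + 7700 + 2310 + 252 + 7.

Final answer: 26208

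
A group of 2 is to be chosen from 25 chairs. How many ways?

C(25,2) = 25!/(2! x (25-2)!).

Final answer: C(25,2) = 300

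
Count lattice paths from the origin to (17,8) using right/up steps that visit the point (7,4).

Paths (0,0)->(7,4): C(11,4) = 330.
Paths (7,4)->(17,8): C(14,4) = 1001.
By multiplication principle: 330 x 1001.

Final answer: 330330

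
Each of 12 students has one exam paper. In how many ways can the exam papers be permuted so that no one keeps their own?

Use the recurrence D(n) = (n-1)(D(n-1) + D(n-2)) with D(0)=1, D(1)=0.
D(2) = 1 x (0 + 1) = 1
D(3) = 2 x (1 + 0) = 2
D(4) = 3 x (2 + 1) = 9
D(5) = 4 x (9 + 2) = 44
D(6) = 5 x (44 + 9) = 265
D(7) = 6 x (265 + 44) = 1854
D(8) = 7 x (1854 + 265) = 14833
D(9) = 8 x (14833 + 1854) = 133496
D(10) = 9 x (133496 + 14833) = 1334961
D(11) = 10 x (1334961 + 133496) = 14684570
D(12) = 11 x (D(11) + D(10)) = 11 x (14684570 + 1334961)

Final answer: D(12) = 176214841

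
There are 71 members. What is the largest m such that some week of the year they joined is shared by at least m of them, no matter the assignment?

There are 52 possible values for week of the year they joined. With 71 members and 52 categories, by pigeonhole: ceiling(71/52).

Final answer: 2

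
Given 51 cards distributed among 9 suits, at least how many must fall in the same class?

By pigeonhole with 51 objects and 9 categories: ceiling(51/9).

Final answer: 6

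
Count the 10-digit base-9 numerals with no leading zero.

These are the integers in [9^9, 9^10), so the count is 9^10 - 9^9 = 8 x 9^9.

Final answer: 3099363912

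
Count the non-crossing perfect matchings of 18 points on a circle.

This is counted by the nth Catalan number C_n. Here n = 18/2 = 9.
Using C_0 = 1 and C_(k+1) = C_k x 2(2k+1)/(k+2), build up term by term: C_1=1, C_2=2, C_3=5, C_4=14, C_5=42, C_6=132, C_7=429, C_8=1430, C_9=4862.

Final answer: C_{9} = 4862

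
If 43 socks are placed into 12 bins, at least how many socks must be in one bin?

By the pigeonhole principle: ceiling(43/12).

Final answer: 4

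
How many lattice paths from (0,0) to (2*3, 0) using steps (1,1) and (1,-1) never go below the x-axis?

Total monotonic paths to (3,3): C(6,3) = 20.
Reflecting each bad path at its first crossing gives a bijection with paths to (2,4): C(6,4) = 15.
Valid Dyck paths: 20 - 15.
(This is the Catalan number C_{3}.)

Final answer: C_{3} = 5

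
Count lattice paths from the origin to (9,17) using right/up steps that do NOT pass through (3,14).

Total paths to (9,17): C(26,17) = 3124550.
Paths through (3,14): C(17,14) x C(9,3) = 57120.
Avoiding (3,14): 3124550 - 57120.

Final answer: 3067430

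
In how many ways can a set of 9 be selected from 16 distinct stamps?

C(16,9) = 16!/(9! x 7!).

Final answer: \binom{16}{9} = 11440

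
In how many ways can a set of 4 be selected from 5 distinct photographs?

C(5,4) = 5!/(4! x (5-4)!).

Final answer: C(5,4) = 5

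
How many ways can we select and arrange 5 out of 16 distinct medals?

P(16,5) = 16!/(16-5)! = 16!/11!.

Final answer: P(16,5) = 524160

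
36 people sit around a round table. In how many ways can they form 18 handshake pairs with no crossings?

This is counted by the nth Catalan number C_n. Here n = 36/2 = 18.
Using C_0 = 1 and C_(k+1) = C_k x 2(2k+1)/(k+2), build up term by term: C_1=1, C_2=2, C_3=5, C_4=14, C_5=42, C_6=132, C_7=429, C_8=1430, C_9=4862, C_10=16796, C_11=58786, C_12=208012, C_13=742900, C_14=2674440, C_15=9694845, C_16=35357670, C_17=129644790, C_18=477638700.

Final answer: C_{18} = 477638700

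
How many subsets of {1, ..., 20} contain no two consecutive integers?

Condition on whether n belongs to the subset: if not, any valid subset of {1, ..., n-1} works (a(n-1)); if so, n-1 is excluded and the rest is a valid subset of {1, ..., n-2} (a(n-2)). Hence a(n) = a(n-1) + a(n-2), a(1)=2, a(2)=3.
Building up term by term: a(1)=2, a(2)=3, a(3)=5, a(4)=8, a(5)=13, a(6)=21, a(7)=34, a(8)=55, a(9)=89, a(10)=144, a(11)=233, a(12)=377, a(13)=610, a(14)=987, a(15)=1597, a(16)=2584, a(17)=4181, a(18)=6765, a(19)=10946, a(20)=17711.

Final answer: 17711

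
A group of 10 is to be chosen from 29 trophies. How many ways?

C(29,10) = 29!/(10! x 19!).

Final answer: \binom{29}{10} = 20030010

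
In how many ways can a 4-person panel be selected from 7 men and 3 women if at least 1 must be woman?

Sum over valid woman counts:
C(3,1)C(7,3) = 105
C(3,2)C(7,2) = 63
C(3,3)C(7,1) = 7
Total: 105 + 63 + 7.

Final answer: 175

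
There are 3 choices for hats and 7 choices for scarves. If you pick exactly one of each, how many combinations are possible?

By the multiplication principle: 3 x 7.

Final answer: 21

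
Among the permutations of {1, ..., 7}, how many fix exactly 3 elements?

Choose which 3 elements are fixed: C(7,3) = 35.
Derange the remaining 4 using D(j) = (j-1)(D(j-1) + D(j-2)), D(0)=1, D(1)=0: D(2)=1, D(3)=2, D(4)=9.
Total: 35 x 9.

Final answer: C(7,3) D(4) = 315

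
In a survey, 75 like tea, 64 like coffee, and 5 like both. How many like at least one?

|A union B| = |A| + |B| - |A intersect B| = 75 + 64 - 5.

Final answer: 134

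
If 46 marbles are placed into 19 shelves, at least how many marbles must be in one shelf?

By the pigeonhole principle: ceiling(46/19).

Final answer: 3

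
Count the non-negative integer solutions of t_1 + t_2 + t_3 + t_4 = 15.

Stars and bars with 15 stars and 3 bars:
C(15+4-1, 4-1) = C(18,3).

Final answer: C(18,3) = 816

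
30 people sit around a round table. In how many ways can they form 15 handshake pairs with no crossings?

The structures are counted by the Catalan number C_n. Here n = 30/2 = 15.
Using C_0 = 1 and C_(k+1) = C_k x 2(2k+1)/(k+2), build up term by term: C_1=1, C_2=2, C_3=5, C_4=14, C_5=42, C_6=132, C_7=429, C_8=1430, C_9=4862, C_10=16796, C_11=58786, C_12=208012, C_13=742900, C_14=2674440, C_15=9694845.

Final answer: C_{15} = 9694845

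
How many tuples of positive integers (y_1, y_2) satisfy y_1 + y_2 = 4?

Substitute y'_i = y_i - 1 (so y'_i >= 0). Then sum y'_i = 4 - 2 = 2.
Stars and bars: C(2+2-1, 2-1) = C(3,1).

Final answer: C(3,1) = 3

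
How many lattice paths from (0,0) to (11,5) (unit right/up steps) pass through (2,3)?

Paths (0,0)->(2,3): C(5,3) = 10.
Paths (2,3)->(11,5): C(11,2) = 55.
By multiplication principle: 10 x 55.

Final answer: 550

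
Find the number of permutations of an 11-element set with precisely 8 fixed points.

Choose which 8 elements are fixed: C(11,8) = 165.
Derange the remaining 3 using D(j) = (j-1)(D(j-1) + D(j-2)), D(0)=1, D(1)=0: D(2)=1, D(3)=2.
Total: 165 x 2.

Final answer: C(11,8) D(3) = 330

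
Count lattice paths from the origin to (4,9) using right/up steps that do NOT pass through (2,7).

Total paths to (4,9): C(13,9) = 715.
Paths through (2,7): C(9,7) x C(4,2) = 216.
Avoiding (2,7): 715 - 216.

Final answer: 499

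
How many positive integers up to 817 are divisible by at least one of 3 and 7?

Multiples of 3: 272. Multiples of 7: 116. Of both (lcm=21): 38.
By inclusion-exclusion: 272 + 116 - 38.

Final answer: 350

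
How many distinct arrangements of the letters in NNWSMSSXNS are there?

Letters (M:1, N:3, S:4, W:1, X:1). Total letters: 10.
Permutations = 10!/(4! x 3!).

Final answer: 25200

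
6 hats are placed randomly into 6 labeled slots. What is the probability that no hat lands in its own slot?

Use the recurrence D(n) = (n-1)(D(n-1) + D(n-2)) with D(0)=1, D(1)=0.
Building up: D(2)=1, D(3)=2, D(4)=9, D(5)=44, D(6)=265.
Total arrangements: 6! = 720.
Probability = D(6)/6! = 53/144.

Final answer: D(6)/6! = 265/720 = 0.368056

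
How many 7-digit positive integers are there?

First digit: 9 choices (1-9). Each of the remaining 6 digits: 10 choices.
Total: 9 x 10^6.

Final answer: 9000000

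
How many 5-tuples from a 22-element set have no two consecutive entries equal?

First character: 22 choices. Each subsequent: 21 choices (must differ from the previous one).
Total: 22 x 21^4.

Final answer: 22 x 21^{4} = 4278582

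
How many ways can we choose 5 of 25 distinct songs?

C(25,5) = 25!/(5! x (25-5)!).

Final answer: C(25,5) = 53130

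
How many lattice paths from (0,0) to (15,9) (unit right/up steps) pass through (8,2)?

Paths (0,0)->(8,2): C(10,2) = 45.
Paths (8,2)->(15,9): C(14,7) = 3432.
By multiplication principle: 45 x 3432.

Final answer: 154440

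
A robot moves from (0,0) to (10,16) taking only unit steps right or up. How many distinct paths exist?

Each path has 10 right steps and 16 up steps in some order (26 steps total).
Choose which 16 of the 26 steps are up: C(26,16).

Final answer: C(26,16) = 5311735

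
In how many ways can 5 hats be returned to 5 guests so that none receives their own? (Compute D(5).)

D(n) = (n-1)(D(n-1) + D(n-2)), D(0)=1, D(1)=0.
D(2) = 1 x (0 + 1) = 1
D(3) = 2 x (1 + 0) = 2
D(4) = 3 x (2 + 1) = 9
D(5) = 4 x (D(4) + D(3)) = 4 x (9 + 2)

Final answer: D(5) = 44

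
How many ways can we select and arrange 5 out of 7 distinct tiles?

P(7,5) = 7!/(7-5)! = 7!/2!.

Final answer: P(7,5) = 2520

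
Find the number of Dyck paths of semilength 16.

Total monotonic paths to (16,16): C(32,16) = 601080390.
Reflecting each bad path at its first crossing gives a bijection with paths to (15,17): C(32,17) = 565722720.
Valid Dyck paths: 601080390 - 565722720.
(Check: C(32,16) - C(32,17) = C(32,16)/17, the Catalan number C_{16}.)

Final answer: C_{16} = 35357670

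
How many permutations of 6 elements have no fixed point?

Derangements satisfy D(n) = (n-1)(D(n-1) + D(n-2)), starting from D(0)=1, D(1)=0.
Building up: D(2)=1, D(3)=2, D(4)=9, D(5)=44.
D(6) = 5 x (D(5) + D(4)) = 5 x (44 + 9).

Final answer: D(6) = 265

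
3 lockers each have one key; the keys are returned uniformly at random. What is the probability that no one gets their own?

Derangements satisfy D(n) = (n-1)(D(n-1) + D(n-2)), starting from D(0)=1, D(1)=0.
Building up: D(2)=1, D(3)=2.
Total arrangements: 3! = 6.
Probability = D(3)/3! = 1/3.

Final answer: D(3)/3! = 2/6 = 0.333333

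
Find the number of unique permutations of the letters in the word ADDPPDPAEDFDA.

Letters (A:3, D:5, E:1, F:1, P:3). Total letters: 13.
Permutations = 13!/(5! x 3! x 3!).

Final answer: 1441440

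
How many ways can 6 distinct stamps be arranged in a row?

The number of ways to arrange 6 distinct objects is 6!.

Final answer: 6! = 720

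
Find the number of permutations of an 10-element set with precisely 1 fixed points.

Choose which 1 elements are fixed: C(10,1) = 10.
Derange the remaining 9 using D(j) = (j-1)(D(j-1) + D(j-2)), D(0)=1, D(1)=0: D(2)=1, D(3)=2, D(4)=9, D(5)=44, D(6)=265, D(7)=1854, D(8)=14833, D(9)=133496.
Total: 10 x 133496.

Final answer: C(10,1) D(9) = 1334960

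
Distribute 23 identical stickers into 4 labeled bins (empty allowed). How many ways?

Stars and bars: C(n+k-1, k-1) = C(26,3).

Final answer: C(26,3) = 2600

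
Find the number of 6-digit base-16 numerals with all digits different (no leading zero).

The leading digit has 15 choices (anything but zero); the next has 15 (anything but the first), then 14, and so on, one fewer each time.
Total: 15 x 15 x 14 x 13 x 12 x 11.

Final answer: 5405400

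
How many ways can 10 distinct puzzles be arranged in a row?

The number of ways to arrange 10 distinct objects is 10!.

Final answer: 10! = 3628800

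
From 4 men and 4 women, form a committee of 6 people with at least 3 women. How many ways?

Sum over valid woman counts:
C(4,3)C(4,3) = 16
C(4,4)C(4,2) = 6
Total: 16 + 6.

Final answer: 22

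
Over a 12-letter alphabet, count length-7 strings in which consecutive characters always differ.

Let g(n) count such strings. g(1) = 12, and each valid string of length n-1 extends in 11 ways (any symbol but the last), so g(n) = 11 g(n-1).
Total: g(7) = 12 x 11^6.

Final answer: 12 x 11^{6} = 21258732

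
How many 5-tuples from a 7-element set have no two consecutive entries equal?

First character: 7 choices. Each subsequent: 6 choices (must differ from the previous one).
Total: 7 x 6^4.

Final answer: 7 x 6^{4} = 9072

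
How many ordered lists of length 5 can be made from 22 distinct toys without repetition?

P(22,5) = 22!/(22-5)! = 22!/17!.

Final answer: P(22,5) = 3160080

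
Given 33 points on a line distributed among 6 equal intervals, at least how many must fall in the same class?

By pigeonhole with 33 objects and 6 categories: ceiling(33/6).

Final answer: 6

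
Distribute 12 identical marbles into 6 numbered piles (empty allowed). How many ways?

Stars and bars: C(n+k-1, k-1) = C(17,5).

Final answer: C(17,5) = 6188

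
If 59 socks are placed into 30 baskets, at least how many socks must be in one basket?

By the pigeonhole principle: ceiling(59/30).

Final answer: 2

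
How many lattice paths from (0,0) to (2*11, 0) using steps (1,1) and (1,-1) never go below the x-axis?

Total monotonic paths to (11,11): C(22,11) = 705432.
Reflecting each bad path at its first crossing gives a bijection with paths to (10,12): C(22,12) = 646646.
Valid Dyck paths: 705432 - 646646.
(Check: C(22,11) - C(22,12) = C(22,11)/12, the Catalan number C_{11}.)

Final answer: C_{11} = 58786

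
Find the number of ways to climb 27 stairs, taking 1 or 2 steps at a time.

Let f(n) count the ways. The last step is size 1 or 2, so f(n) = f(n-1) + f(n-2) with f(1)=1, f(2)=2.
Computing successive values: f(1)=1, f(2)=2, f(3)=3, f(4)=5, f(5)=8, f(6)=13, f(7)=21, f(8)=34, f(9)=55, f(10)=89, f(11)=144, f(12)=233, f(13)=377, f(14)=610, f(15)=987, f(16)=1597, f(17)=2584, f(18)=4181, f(19)=6765, f(20)=10946, f(21)=17711, f(22)=28657, f(23)=46368, f(24)=75025, f(25)=121393, f(26)=196418, f(27)=317811.

Final answer: 317811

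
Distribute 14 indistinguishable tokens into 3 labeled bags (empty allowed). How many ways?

Stars and bars: C(n+k-1, k-1) = C(16,2).

Final answer: C(16,2) = 120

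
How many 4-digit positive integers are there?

These are the integers in [10^3, 10^4), so the count is 10^4 - 10^3 = 9 x 10^3.

Final answer: 9000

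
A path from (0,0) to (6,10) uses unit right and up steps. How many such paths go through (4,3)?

Paths (0,0)->(4,3): C(7,3) = 35.
Paths (4,3)->(6,10): C(9,7) = 36.
By multiplication principle: 35 x 36.

Final answer: 1260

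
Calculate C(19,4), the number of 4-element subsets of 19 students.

C(19,4) = 19!/(4! x (19-4)!).

Final answer: C(19,4) = 3876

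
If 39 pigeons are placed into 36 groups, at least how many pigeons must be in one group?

By the pigeonhole principle: ceiling(39/36).

Final answer: 2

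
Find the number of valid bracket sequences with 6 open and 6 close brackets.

This is a standard Catalan-number count: the answer is C_n. Here n = 6 (pairs).
C_n = C(2n,n)/(n+1), so C_{6} = C(12,6)/7 = 924/7.

Final answer: C_{6} = 132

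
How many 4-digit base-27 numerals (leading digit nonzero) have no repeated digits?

The leading digit has 26 choices (anything but zero); the next has 26 (anything but the first), then 25, and so on, one fewer each time.
Total: 26 x 26 x 25 x 24.

Final answer: 405600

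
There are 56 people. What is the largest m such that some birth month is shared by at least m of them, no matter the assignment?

There are 12 possible values for birth month. With 56 people and 12 categories, by pigeonhole: ceiling(56/12).

Final answer: 5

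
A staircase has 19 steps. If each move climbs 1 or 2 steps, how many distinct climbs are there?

Let f(n) be the number of climbs. Removing the last move (1 or 2 steps) gives f(n) = f(n-1) + f(n-2); base cases f(1)=1, f(2)=2.
Iterating the recurrence: f(1)=1, f(2)=2, f(3)=3, f(4)=5, f(5)=8, f(6)=13, f(7)=21, f(8)=34, f(9)=55, f(10)=89, f(11)=144, f(12)=233, f(13)=377, f(14)=610, f(15)=987, f(16)=1597, f(17)=2584, f(18)=4181, f(19)=6765.

Final answer: 6765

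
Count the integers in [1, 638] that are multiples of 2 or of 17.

Multiples of 2: 319. Multiples of 17: 37. Of both (lcm=34): 18.
By inclusion-exclusion: 319 + 37 - 18.

Final answer: 338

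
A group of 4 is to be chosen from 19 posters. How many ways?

C(19,4) = 19!/(4! x 15!).

Final answer: \binom{19}{4} = 3876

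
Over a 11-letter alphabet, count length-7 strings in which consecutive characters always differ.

Let g(n) count such strings. g(1) = 11, and each valid string of length n-1 extends in 10 ways (any symbol but the last), so g(n) = 10 g(n-1).
Total: g(7) = 11 x 10^6.

Final answer: 11 x 10^{6} = 11000000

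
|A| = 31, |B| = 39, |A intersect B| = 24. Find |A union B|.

|A union B| = |A| + |B| - |A intersect B| = 31 + 39 - 24.

Final answer: 46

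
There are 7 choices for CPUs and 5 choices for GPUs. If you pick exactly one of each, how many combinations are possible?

By the multiplication principle: 7 x 5.

Final answer: 35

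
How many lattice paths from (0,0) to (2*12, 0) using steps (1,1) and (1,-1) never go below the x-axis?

Total monotonic paths to (12,12): C(24,12) = 2704156.
Paths that cross above y=x (reflection bijection): C(24,13) = 2496144.
Valid Dyck paths: 2704156 - 2496144.
(These counts are the Catalan numbers.)

Final answer: C_{12} = 208012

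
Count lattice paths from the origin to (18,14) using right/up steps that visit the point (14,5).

Paths (0,0)->(14,5): C(19,5) = 11628.
Paths (14,5)->(18,14): C(13,9) = 715.
By multiplication principle: 11628 x 715.

Final answer: 8314020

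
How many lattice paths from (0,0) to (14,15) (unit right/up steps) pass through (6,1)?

Paths (0,0)->(6,1): C(7,1) = 7.
Paths (6,1)->(14,15): C(22,14) = 319770.
By multiplication principle: 7 x 319770.

Final answer: 2238390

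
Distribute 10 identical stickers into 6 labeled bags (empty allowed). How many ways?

Stars and bars: C(n+k-1, k-1) = C(15,5).

Final answer: C(15,5) = 3003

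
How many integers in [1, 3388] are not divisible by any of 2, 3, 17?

|div by 2|=1694, |div by 3|=1129, |div by 17|=199.
|div by 2&3|=564, |div by 2&17|=99, |div by 3&17|=66, |div by all|=33.
By inclusion-exclusion, divisible by at least one: 1694+1129+199-564-99-66+33 = 2326.
Not divisible by any: 3388 - 2326.

Final answer: 1062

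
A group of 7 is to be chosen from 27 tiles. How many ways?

C(27,7) = 27!/(7! x 20!).

Final answer: \binom{27}{7} = 888030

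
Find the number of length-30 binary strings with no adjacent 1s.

Let a(n) count valid strings. If the last bit is 0 the prefix is any valid string of length n-1; if it is 1 the string must end in 01 with a valid prefix of length n-2. So a(n) = a(n-1) + a(n-2), a(1)=2, a(2)=3.
Computing successive values: a(1)=2, a(2)=3, a(3)=5, a(4)=8, a(5)=13, a(6)=21, a(7)=34, a(8)=55, a(9)=89, a(10)=144, a(11)=233, a(12)=377, a(13)=610, a(14)=987, a(15)=1597, a(16)=2584, a(17)=4181, a(18)=6765, a(19)=10946, a(20)=17711, a(21)=28657, a(22)=46368, a(23)=75025, a(24)=121393, a(25)=196418, a(26)=317811, a(27)=514229, a(28)=832040, a(29)=1346269, a(30)=2178309.

Final answer: 2178309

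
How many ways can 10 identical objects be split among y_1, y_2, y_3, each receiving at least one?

Substitute y'_i = y_i - 1 (so y'_i >= 0). Then sum y'_i = 10 - 3 = 7.
Stars and bars: C(7+3-1, 3-1) = C(9,2).

Final answer: C(9,2) = 36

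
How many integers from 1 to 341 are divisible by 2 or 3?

Multiples of 2: 170. Multiples of 3: 113. Of both (lcm=6): 56.
By inclusion-exclusion: 170 + 113 - 56.

Final answer: 227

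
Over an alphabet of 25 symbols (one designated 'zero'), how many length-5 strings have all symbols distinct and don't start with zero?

First digit: 24 (nonzero). Second: 24 (not first). Third: 23, etc.
Total: 24 x 24 x 23 x 22 x 21.

Final answer: 6120576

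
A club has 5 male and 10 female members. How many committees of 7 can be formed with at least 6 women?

Sum over valid woman counts:
C(10,6)C(5,1) = 1050
C(10,7)C(5,0) = 120
Total: 1050 + 120.

Final answer: 1170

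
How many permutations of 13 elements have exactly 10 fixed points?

Choose which 10 elements are fixed: C(13,10) = 286.
Derange the remaining 3 using D(j) = (j-1)(D(j-1) + D(j-2)), D(0)=1, D(1)=0: D(2)=1, D(3)=2.
Total: 286 x 2.

Final answer: C(13,10) D(3) = 572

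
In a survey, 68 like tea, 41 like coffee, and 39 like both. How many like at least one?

|A union B| = |A| + |B| - |A intersect B| = 68 + 41 - 39.

Final answer: 70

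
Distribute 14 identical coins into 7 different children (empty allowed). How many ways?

Stars and bars: C(n+k-1, k-1) = C(20,6).

Final answer: C(20,6) = 38760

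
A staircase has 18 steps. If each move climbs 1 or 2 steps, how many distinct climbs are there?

Let f(n) count the ways. The last step is size 1 or 2, so f(n) = f(n-1) + f(n-2) with f(1)=1, f(2)=2.
Computing successive values: f(1)=1, f(2)=2, f(3)=3, f(4)=5, f(5)=8, f(6)=13, f(7)=21, f(8)=34, f(9)=55, f(10)=89, f(11)=144, f(12)=233, f(13)=377, f(14)=610, f(15)=987, f(16)=1597, f(17)=2584, f(18)=4181.

Final answer: 4181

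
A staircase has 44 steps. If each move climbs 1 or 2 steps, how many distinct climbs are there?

Condition on the final move: it is a 1-step (f(n-1) ways to get there) or a 2-step (f(n-2) ways), so f(n) = f(n-1) + f(n-2), with f(1)=1, f(2)=2.
Computing successive values: f(1)=1, f(2)=2, f(3)=3, f(4)=5, f(5)=8, f(6)=13, f(7)=21, f(8)=34, f(9)=55, f(10)=89, f(11)=144, f(12)=233, f(13)=377, f(14)=610, f(15)=987, f(16)=1597, f(17)=2584, f(18)=4181, f(19)=6765, f(20)=10946, f(21)=17711, f(22)=28657, f(23)=46368, f(24)=75025, f(25)=121393, f(26)=196418, f(27)=317811, f(28)=514229, f(29)=832040, f(30)=1346269, f(31)=2178309, f(32)=3524578, f(33)=5702887, f(34)=9227465, f(35)=14930352, f(36)=24157817, f(37)=39088169, f(38)=63245986, f(39)=102334155, f(40)=165580141, f(41)=267914296, f(42)=433494437, f(43)=701408733, f(44)=1134903170.

Final answer: 1134903170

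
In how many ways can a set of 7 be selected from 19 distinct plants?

C(19,7) = 19!/(7! x (19-7)!).

Final answer: C(19,7) = 50388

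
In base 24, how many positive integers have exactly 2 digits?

These are the integers in [24^1, 24^2), so the count is 24^2 - 24^1 = 23 x 24^1.

Final answer: 552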